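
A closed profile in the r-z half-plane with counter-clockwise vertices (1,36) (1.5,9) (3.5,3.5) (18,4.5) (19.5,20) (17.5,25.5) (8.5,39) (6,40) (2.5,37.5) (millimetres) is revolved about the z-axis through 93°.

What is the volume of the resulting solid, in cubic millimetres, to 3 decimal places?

Volume = 7923.910 mm³

Profile (r,z), 9 vertices: (1,36) (1.5,9) (3.5,3.5) (18,4.5) (19.5,20) (17.5,25.5) (8.5,39) (6,40) (2.5,37.5)
edge 0: (1,36)→(1.5,9)  cross = 1·9 − 1.5·36 = -45.0000; (r_i+r_j)·cross = 2.5·-45.0000 = -112.5000
edge 1: (1.5,9)→(3.5,3.5)  cross = 1.5·3.5 − 3.5·9 = -26.2500; (r_i+r_j)·cross = 5·-26.2500 = -131.2500
edge 2: (3.5,3.5)→(18,4.5)  cross = 3.5·4.5 − 18·3.5 = -47.2500; (r_i+r_j)·cross = 21.5·-47.2500 = -1015.8750
edge 3: (18,4.5)→(19.5,20)  cross = 18·20 − 19.5·4.5 = 272.2500; (r_i+r_j)·cross = 37.5·272.2500 = 10209.3750
edge 4: (19.5,20)→(17.5,25.5)  cross = 19.5·25.5 − 17.5·20 = 147.2500; (r_i+r_j)·cross = 37·147.2500 = 5448.2500
edge 5: (17.5,25.5)→(8.5,39)  cross = 17.5·39 − 8.5·25.5 = 465.7500; (r_i+r_j)·cross = 26·465.7500 = 12109.5000
edge 6: (8.5,39)→(6,40)  cross = 8.5·40 − 6·39 = 106.0000; (r_i+r_j)·cross = 14.5·106.0000 = 1537.0000
edge 7: (6,40)→(2.5,37.5)  cross = 6·37.5 − 2.5·40 = 125.0000; (r_i+r_j)·cross = 8.5·125.0000 = 1062.5000
edge 8: (2.5,37.5)→(1,36)  cross = 2.5·36 − 1·37.5 = 52.5000; (r_i+r_j)·cross = 3.5·52.5000 = 183.7500
Σcross = 1050.2500 → A = |Σcross|/2 = 525.1250 mm²
Σ(r_i+r_j)·cross = 29290.7500 → first moment M = |Σ|/6 = 4881.7917
R_c = M/A = 4881.7917/525.1250 = 9.2964 mm
θ = 93° = 1.623156 rad
V = θ·R_c·A = 1.623156·9.2964·525.1250 = 7923.910 mm³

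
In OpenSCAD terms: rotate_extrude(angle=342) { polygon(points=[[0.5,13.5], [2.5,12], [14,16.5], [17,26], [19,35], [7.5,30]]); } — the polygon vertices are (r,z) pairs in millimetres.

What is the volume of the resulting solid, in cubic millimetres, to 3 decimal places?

Volume = 12822.090 mm³

Profile (r,z), 6 vertices: (0.5,13.5) (2.5,12) (14,16.5) (17,26) (19,35) (7.5,30)
edge 0: (0.5,13.5)→(2.5,12)  cross = 0.5·12 − 2.5·13.5 = -27.7500; (r_i+r_j)·cross = 3·-27.7500 = -83.2500
edge 1: (2.5,12)→(14,16.5)  cross = 2.5·16.5 − 14·12 = -126.7500; (r_i+r_j)·cross = 16.5·-126.7500 = -2091.3750
edge 2: (14,16.5)→(17,26)  cross = 14·26 − 17·16.5 = 83.5000; (r_i+r_j)·cross = 31·83.5000 = 2588.5000
edge 3: (17,26)→(19,35)  cross = 17·35 − 19·26 = 101.0000; (r_i+r_j)·cross = 36·101.0000 = 3636.0000
edge 4: (19,35)→(7.5,30)  cross = 19·30 − 7.5·35 = 307.5000; (r_i+r_j)·cross = 26.5·307.5000 = 8148.7500
edge 5: (7.5,30)→(0.5,13.5)  cross = 7.5·13.5 − 0.5·30 = 86.2500; (r_i+r_j)·cross = 8·86.2500 = 690.0000
Σcross = 423.7500 → A = |Σcross|/2 = 211.8750 mm²
Σ(r_i+r_j)·cross = 12888.6250 → first moment M = |Σ|/6 = 2148.1042
R_c = M/A = 2148.1042/211.8750 = 10.1385 mm
θ = 342° = 5.969026 rad
V = θ·R_c·A = 5.969026·10.1385·211.8750 = 12822.090 mm³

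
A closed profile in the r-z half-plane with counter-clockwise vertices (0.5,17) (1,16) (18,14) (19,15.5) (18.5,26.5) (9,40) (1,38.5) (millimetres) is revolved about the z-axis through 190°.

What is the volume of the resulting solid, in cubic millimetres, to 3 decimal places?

Profile (r,z), 7 vertices: (0.5,17) (1,16) (18,14) (19,15.5) (18.5,26.5) (9,40) (1,38.5)
edge 0: (0.5,17)→(1,16)  cross = 0.5·16 − 1·17 = -9.0000; (r_i+r_j)·cross = 1.5·-9.0000 = -13.5000
edge 1: (1,16)→(18,14)  cross = 1·14 − 18·16 = -274.0000; (r_i+r_j)·cross = 19·-274.0000 = -5206.0000
edge 2: (18,14)→(19,15.5)  cross = 18·15.5 − 19·14 = 13.0000; (r_i+r_j)·cross = 37·13.0000 = 481.0000
edge 3: (19,15.5)→(18.5,26.5)  cross = 19·26.5 − 18.5·15.5 = 216.7500; (r_i+r_j)·cross = 37.5·216.7500 = 8128.1250
edge 4: (18.5,26.5)→(9,40)  cross = 18.5·40 − 9·26.5 = 501.5000; (r_i+r_j)·cross = 27.5·501.5000 = 13791.2500
edge 5: (9,40)→(1,38.5)  cross = 9·38.5 − 1·40 = 306.5000; (r_i+r_j)·cross = 10·306.5000 = 3065.0000
edge 6: (1,38.5)→(0.5,17)  cross = 1·17 − 0.5·38.5 = -2.2500; (r_i+r_j)·cross = 1.5·-2.2500 = -3.3750
Σcross = 752.5000 → A = |Σcross|/2 = 376.2500 mm²
Σ(r_i+r_j)·cross = 20242.5000 → first moment M = |Σ|/6 = 3373.7500
R_c = M/A = 3373.7500/376.2500 = 8.9668 mm
θ = 190° = 3.316126 rad
V = θ·R_c·A = 3.316126·8.9668·376.2500 = 11187.779 mm³

Volume = 11187.779 mm³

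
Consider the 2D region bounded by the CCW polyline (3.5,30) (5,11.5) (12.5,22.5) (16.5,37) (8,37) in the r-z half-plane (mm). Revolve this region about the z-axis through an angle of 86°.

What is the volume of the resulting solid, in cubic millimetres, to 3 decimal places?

Volume = 2537.287 mm³

Profile (r,z), 5 vertices: (3.5,30) (5,11.5) (12.5,22.5) (16.5,37) (8,37)
edge 0: (3.5,30)→(5,11.5)  cross = 3.5·11.5 − 5·30 = -109.7500; (r_i+r_j)·cross = 8.5·-109.7500 = -932.8750
edge 1: (5,11.5)→(12.5,22.5)  cross = 5·22.5 − 12.5·11.5 = -31.2500; (r_i+r_j)·cross = 17.5·-31.2500 = -546.8750
edge 2: (12.5,22.5)→(16.5,37)  cross = 12.5·37 − 16.5·22.5 = 91.2500; (r_i+r_j)·cross = 29·91.2500 = 2646.2500
edge 3: (16.5,37)→(8,37)  cross = 16.5·37 − 8·37 = 314.5000; (r_i+r_j)·cross = 24.5·314.5000 = 7705.2500
edge 4: (8,37)→(3.5,30)  cross = 8·30 − 3.5·37 = 110.5000; (r_i+r_j)·cross = 11.5·110.5000 = 1270.7500
Σcross = 375.2500 → A = |Σcross|/2 = 187.6250 mm²
Σ(r_i+r_j)·cross = 10142.5000 → first moment M = |Σ|/6 = 1690.4167
R_c = M/A = 1690.4167/187.6250 = 9.0095 mm
θ = 86° = 1.500983 rad
V = θ·R_c·A = 1.500983·9.0095·187.6250 = 2537.287 mm³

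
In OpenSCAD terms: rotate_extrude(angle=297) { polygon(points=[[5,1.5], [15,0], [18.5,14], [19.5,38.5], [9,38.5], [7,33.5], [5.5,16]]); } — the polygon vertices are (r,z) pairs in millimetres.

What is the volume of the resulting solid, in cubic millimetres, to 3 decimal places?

Volume = 29074.213 mm³

Profile (r,z), 7 vertices: (5,1.5) (15,0) (18.5,14) (19.5,38.5) (9,38.5) (7,33.5) (5.5,16)
edge 0: (5,1.5)→(15,0)  cross = 5·0 − 15·1.5 = -22.5000; (r_i+r_j)·cross = 20·-22.5000 = -450.0000
edge 1: (15,0)→(18.5,14)  cross = 15·14 − 18.5·0 = 210.0000; (r_i+r_j)·cross = 33.5·210.0000 = 7035.0000
edge 2: (18.5,14)→(19.5,38.5)  cross = 18.5·38.5 − 19.5·14 = 439.2500; (r_i+r_j)·cross = 38·439.2500 = 16691.5000
edge 3: (19.5,38.5)→(9,38.5)  cross = 19.5·38.5 − 9·38.5 = 404.2500; (r_i+r_j)·cross = 28.5·404.2500 = 11521.1250
edge 4: (9,38.5)→(7,33.5)  cross = 9·33.5 − 7·38.5 = 32.0000; (r_i+r_j)·cross = 16·32.0000 = 512.0000
edge 5: (7,33.5)→(5.5,16)  cross = 7·16 − 5.5·33.5 = -72.2500; (r_i+r_j)·cross = 12.5·-72.2500 = -903.1250
edge 6: (5.5,16)→(5,1.5)  cross = 5.5·1.5 − 5·16 = -71.7500; (r_i+r_j)·cross = 10.5·-71.7500 = -753.3750
Σcross = 919.0000 → A = |Σcross|/2 = 459.5000 mm²
Σ(r_i+r_j)·cross = 33653.1250 → first moment M = |Σ|/6 = 5608.8542
R_c = M/A = 5608.8542/459.5000 = 12.2064 mm
θ = 297° = 5.183628 rad
V = θ·R_c·A = 5.183628·12.2064·459.5000 = 29074.213 mm³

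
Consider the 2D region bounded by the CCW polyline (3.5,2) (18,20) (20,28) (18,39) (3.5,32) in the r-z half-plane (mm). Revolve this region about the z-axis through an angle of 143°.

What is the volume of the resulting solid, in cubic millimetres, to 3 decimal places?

Profile (r,z), 5 vertices: (3.5,2) (18,20) (20,28) (18,39) (3.5,32)
edge 0: (3.5,2)→(18,20)  cross = 3.5·20 − 18·2 = 34.0000; (r_i+r_j)·cross = 21.5·34.0000 = 731.0000
edge 1: (18,20)→(20,28)  cross = 18·28 − 20·20 = 104.0000; (r_i+r_j)·cross = 38·104.0000 = 3952.0000
edge 2: (20,28)→(18,39)  cross = 20·39 − 18·28 = 276.0000; (r_i+r_j)·cross = 38·276.0000 = 10488.0000
edge 3: (18,39)→(3.5,32)  cross = 18·32 − 3.5·39 = 439.5000; (r_i+r_j)·cross = 21.5·439.5000 = 9449.2500
edge 4: (3.5,32)→(3.5,2)  cross = 3.5·2 − 3.5·32 = -105.0000; (r_i+r_j)·cross = 7·-105.0000 = -735.0000
Σcross = 748.5000 → A = |Σcross|/2 = 374.2500 mm²
Σ(r_i+r_j)·cross = 23885.2500 → first moment M = |Σ|/6 = 3980.8750
R_c = M/A = 3980.8750/374.2500 = 10.6369 mm
θ = 143° = 2.495821 rad
V = θ·R_c·A = 2.495821·10.6369·374.2500 = 9935.551 mm³

Volume = 9935.551 mm³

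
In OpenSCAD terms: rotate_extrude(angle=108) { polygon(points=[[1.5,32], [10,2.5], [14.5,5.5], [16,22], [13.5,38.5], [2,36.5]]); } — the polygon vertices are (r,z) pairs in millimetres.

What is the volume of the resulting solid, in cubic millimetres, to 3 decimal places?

Profile (r,z), 6 vertices: (1.5,32) (10,2.5) (14.5,5.5) (16,22) (13.5,38.5) (2,36.5)
edge 0: (1.5,32)→(10,2.5)  cross = 1.5·2.5 − 10·32 = -316.2500; (r_i+r_j)·cross = 11.5·-316.2500 = -3636.8750
edge 1: (10,2.5)→(14.5,5.5)  cross = 10·5.5 − 14.5·2.5 = 18.7500; (r_i+r_j)·cross = 24.5·18.7500 = 459.3750
edge 2: (14.5,5.5)→(16,22)  cross = 14.5·22 − 16·5.5 = 231.0000; (r_i+r_j)·cross = 30.5·231.0000 = 7045.5000
edge 3: (16,22)→(13.5,38.5)  cross = 16·38.5 − 13.5·22 = 319.0000; (r_i+r_j)·cross = 29.5·319.0000 = 9410.5000
edge 4: (13.5,38.5)→(2,36.5)  cross = 13.5·36.5 − 2·38.5 = 415.7500; (r_i+r_j)·cross = 15.5·415.7500 = 6444.1250
edge 5: (2,36.5)→(1.5,32)  cross = 2·32 − 1.5·36.5 = 9.2500; (r_i+r_j)·cross = 3.5·9.2500 = 32.3750
Σcross = 677.5000 → A = |Σcross|/2 = 338.7500 mm²
Σ(r_i+r_j)·cross = 19755.0000 → first moment M = |Σ|/6 = 3292.5000
R_c = M/A = 3292.5000/338.7500 = 9.7196 mm
θ = 108° = 1.884956 rad
V = θ·R_c·A = 1.884956·9.7196·338.7500 = 6206.216 mm³

Volume = 6206.216 mm³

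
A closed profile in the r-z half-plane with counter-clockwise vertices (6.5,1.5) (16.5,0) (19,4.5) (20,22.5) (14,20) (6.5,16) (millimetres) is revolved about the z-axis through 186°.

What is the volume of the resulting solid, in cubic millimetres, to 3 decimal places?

Profile (r,z), 6 vertices: (6.5,1.5) (16.5,0) (19,4.5) (20,22.5) (14,20) (6.5,16)
edge 0: (6.5,1.5)→(16.5,0)  cross = 6.5·0 − 16.5·1.5 = -24.7500; (r_i+r_j)·cross = 23·-24.7500 = -569.2500
edge 1: (16.5,0)→(19,4.5)  cross = 16.5·4.5 − 19·0 = 74.2500; (r_i+r_j)·cross = 35.5·74.2500 = 2635.8750
edge 2: (19,4.5)→(20,22.5)  cross = 19·22.5 − 20·4.5 = 337.5000; (r_i+r_j)·cross = 39·337.5000 = 13162.5000
edge 3: (20,22.5)→(14,20)  cross = 20·20 − 14·22.5 = 85.0000; (r_i+r_j)·cross = 34·85.0000 = 2890.0000
edge 4: (14,20)→(6.5,16)  cross = 14·16 − 6.5·20 = 94.0000; (r_i+r_j)·cross = 20.5·94.0000 = 1927.0000
edge 5: (6.5,16)→(6.5,1.5)  cross = 6.5·1.5 − 6.5·16 = -94.2500; (r_i+r_j)·cross = 13·-94.2500 = -1225.2500
Σcross = 471.7500 → A = |Σcross|/2 = 235.8750 mm²
Σ(r_i+r_j)·cross = 18820.8750 → first moment M = |Σ|/6 = 3136.8125
R_c = M/A = 3136.8125/235.8750 = 13.2986 mm
θ = 186° = 3.246312 rad
V = θ·R_c·A = 3.246312·13.2986·235.8750 = 10183.073 mm³

Volume = 10183.073 mm³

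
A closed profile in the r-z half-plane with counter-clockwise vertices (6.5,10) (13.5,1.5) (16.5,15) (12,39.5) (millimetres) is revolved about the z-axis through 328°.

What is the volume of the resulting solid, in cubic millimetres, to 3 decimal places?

Volume = 13111.902 mm³

Profile (r,z), 4 vertices: (6.5,10) (13.5,1.5) (16.5,15) (12,39.5)
edge 0: (6.5,10)→(13.5,1.5)  cross = 6.5·1.5 − 13.5·10 = -125.2500; (r_i+r_j)·cross = 20·-125.2500 = -2505.0000
edge 1: (13.5,1.5)→(16.5,15)  cross = 13.5·15 − 16.5·1.5 = 177.7500; (r_i+r_j)·cross = 30·177.7500 = 5332.5000
edge 2: (16.5,15)→(12,39.5)  cross = 16.5·39.5 − 12·15 = 471.7500; (r_i+r_j)·cross = 28.5·471.7500 = 13444.8750
edge 3: (12,39.5)→(6.5,10)  cross = 12·10 − 6.5·39.5 = -136.7500; (r_i+r_j)·cross = 18.5·-136.7500 = -2529.8750
Σcross = 387.5000 → A = |Σcross|/2 = 193.7500 mm²
Σ(r_i+r_j)·cross = 13742.5000 → first moment M = |Σ|/6 = 2290.4167
R_c = M/A = 2290.4167/193.7500 = 11.8215 mm
θ = 328° = 5.724680 rad
V = θ·R_c·A = 5.724680·11.8215·193.7500 = 13111.902 mm³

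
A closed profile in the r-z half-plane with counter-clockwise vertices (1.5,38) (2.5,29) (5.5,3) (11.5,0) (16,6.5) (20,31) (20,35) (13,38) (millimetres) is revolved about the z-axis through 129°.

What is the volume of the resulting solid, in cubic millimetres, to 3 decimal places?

Volume = 12317.302 mm³

Profile (r,z), 8 vertices: (1.5,38) (2.5,29) (5.5,3) (11.5,0) (16,6.5) (20,31) (20,35) (13,38)
edge 0: (1.5,38)→(2.5,29)  cross = 1.5·29 − 2.5·38 = -51.5000; (r_i+r_j)·cross = 4·-51.5000 = -206.0000
edge 1: (2.5,29)→(5.5,3)  cross = 2.5·3 − 5.5·29 = -152.0000; (r_i+r_j)·cross = 8·-152.0000 = -1216.0000
edge 2: (5.5,3)→(11.5,0)  cross = 5.5·0 − 11.5·3 = -34.5000; (r_i+r_j)·cross = 17·-34.5000 = -586.5000
edge 3: (11.5,0)→(16,6.5)  cross = 11.5·6.5 − 16·0 = 74.7500; (r_i+r_j)·cross = 27.5·74.7500 = 2055.6250
edge 4: (16,6.5)→(20,31)  cross = 16·31 − 20·6.5 = 366.0000; (r_i+r_j)·cross = 36·366.0000 = 13176.0000
edge 5: (20,31)→(20,35)  cross = 20·35 − 20·31 = 80.0000; (r_i+r_j)·cross = 40·80.0000 = 3200.0000
edge 6: (20,35)→(13,38)  cross = 20·38 − 13·35 = 305.0000; (r_i+r_j)·cross = 33·305.0000 = 10065.0000
edge 7: (13,38)→(1.5,38)  cross = 13·38 − 1.5·38 = 437.0000; (r_i+r_j)·cross = 14.5·437.0000 = 6336.5000
Σcross = 1024.7500 → A = |Σcross|/2 = 512.3750 mm²
Σ(r_i+r_j)·cross = 32824.6250 → first moment M = |Σ|/6 = 5470.7708
R_c = M/A = 5470.7708/512.3750 = 10.6773 mm
θ = 129° = 2.251475 rad
V = θ·R_c·A = 2.251475·10.6773·512.3750 = 12317.302 mm³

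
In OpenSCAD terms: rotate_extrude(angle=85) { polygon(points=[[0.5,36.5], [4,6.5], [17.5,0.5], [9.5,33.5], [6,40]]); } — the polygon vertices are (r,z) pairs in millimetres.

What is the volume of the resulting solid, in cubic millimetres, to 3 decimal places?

Volume = 4134.969 mm³

Profile (r,z), 5 vertices: (0.5,36.5) (4,6.5) (17.5,0.5) (9.5,33.5) (6,40)
edge 0: (0.5,36.5)→(4,6.5)  cross = 0.5·6.5 − 4·36.5 = -142.7500; (r_i+r_j)·cross = 4.5·-142.7500 = -642.3750
edge 1: (4,6.5)→(17.5,0.5)  cross = 4·0.5 − 17.5·6.5 = -111.7500; (r_i+r_j)·cross = 21.5·-111.7500 = -2402.6250
edge 2: (17.5,0.5)→(9.5,33.5)  cross = 17.5·33.5 − 9.5·0.5 = 581.5000; (r_i+r_j)·cross = 27·581.5000 = 15700.5000
edge 3: (9.5,33.5)→(6,40)  cross = 9.5·40 − 6·33.5 = 179.0000; (r_i+r_j)·cross = 15.5·179.0000 = 2774.5000
edge 4: (6,40)→(0.5,36.5)  cross = 6·36.5 − 0.5·40 = 199.0000; (r_i+r_j)·cross = 6.5·199.0000 = 1293.5000
Σcross = 705.0000 → A = |Σcross|/2 = 352.5000 mm²
Σ(r_i+r_j)·cross = 16723.5000 → first moment M = |Σ|/6 = 2787.2500
R_c = M/A = 2787.2500/352.5000 = 7.9071 mm
θ = 85° = 1.483530 rad
V = θ·R_c·A = 1.483530·7.9071·352.5000 = 4134.969 mm³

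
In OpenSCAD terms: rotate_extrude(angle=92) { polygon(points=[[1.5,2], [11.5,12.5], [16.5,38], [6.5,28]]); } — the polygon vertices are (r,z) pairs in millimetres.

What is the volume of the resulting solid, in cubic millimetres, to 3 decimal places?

Profile (r,z), 4 vertices: (1.5,2) (11.5,12.5) (16.5,38) (6.5,28)
edge 0: (1.5,2)→(11.5,12.5)  cross = 1.5·12.5 − 11.5·2 = -4.2500; (r_i+r_j)·cross = 13·-4.2500 = -55.2500
edge 1: (11.5,12.5)→(16.5,38)  cross = 11.5·38 − 16.5·12.5 = 230.7500; (r_i+r_j)·cross = 28·230.7500 = 6461.0000
edge 2: (16.5,38)→(6.5,28)  cross = 16.5·28 − 6.5·38 = 215.0000; (r_i+r_j)·cross = 23·215.0000 = 4945.0000
edge 3: (6.5,28)→(1.5,2)  cross = 6.5·2 − 1.5·28 = -29.0000; (r_i+r_j)·cross = 8·-29.0000 = -232.0000
Σcross = 412.5000 → A = |Σcross|/2 = 206.2500 mm²
Σ(r_i+r_j)·cross = 11118.7500 → first moment M = |Σ|/6 = 1853.1250
R_c = M/A = 1853.1250/206.2500 = 8.9848 mm
θ = 92° = 1.605703 rad
V = θ·R_c·A = 1.605703·8.9848·206.2500 = 2975.568 mm³

Volume = 2975.568 mm³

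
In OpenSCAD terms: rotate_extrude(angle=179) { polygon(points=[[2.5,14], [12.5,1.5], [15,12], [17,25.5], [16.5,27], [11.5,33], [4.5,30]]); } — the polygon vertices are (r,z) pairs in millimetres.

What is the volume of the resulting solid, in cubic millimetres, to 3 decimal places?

Profile (r,z), 7 vertices: (2.5,14) (12.5,1.5) (15,12) (17,25.5) (16.5,27) (11.5,33) (4.5,30)
edge 0: (2.5,14)→(12.5,1.5)  cross = 2.5·1.5 − 12.5·14 = -171.2500; (r_i+r_j)·cross = 15·-171.2500 = -2568.7500
edge 1: (12.5,1.5)→(15,12)  cross = 12.5·12 − 15·1.5 = 127.5000; (r_i+r_j)·cross = 27.5·127.5000 = 3506.2500
edge 2: (15,12)→(17,25.5)  cross = 15·25.5 − 17·12 = 178.5000; (r_i+r_j)·cross = 32·178.5000 = 5712.0000
edge 3: (17,25.5)→(16.5,27)  cross = 17·27 − 16.5·25.5 = 38.2500; (r_i+r_j)·cross = 33.5·38.2500 = 1281.3750
edge 4: (16.5,27)→(11.5,33)  cross = 16.5·33 − 11.5·27 = 234.0000; (r_i+r_j)·cross = 28·234.0000 = 6552.0000
edge 5: (11.5,33)→(4.5,30)  cross = 11.5·30 − 4.5·33 = 196.5000; (r_i+r_j)·cross = 16·196.5000 = 3144.0000
edge 6: (4.5,30)→(2.5,14)  cross = 4.5·14 − 2.5·30 = -12.0000; (r_i+r_j)·cross = 7·-12.0000 = -84.0000
Σcross = 591.5000 → A = |Σcross|/2 = 295.7500 mm²
Σ(r_i+r_j)·cross = 17542.8750 → first moment M = |Σ|/6 = 2923.8125
R_c = M/A = 2923.8125/295.7500 = 9.8861 mm
θ = 179° = 3.124139 rad
V = θ·R_c·A = 3.124139·9.8861·295.7500 = 9134.398 mm³

Volume = 9134.398 mm³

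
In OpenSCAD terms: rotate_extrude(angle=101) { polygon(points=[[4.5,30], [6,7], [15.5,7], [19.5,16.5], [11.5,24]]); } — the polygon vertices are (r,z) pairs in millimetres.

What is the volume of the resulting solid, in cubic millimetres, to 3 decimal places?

Profile (r,z), 5 vertices: (4.5,30) (6,7) (15.5,7) (19.5,16.5) (11.5,24)
edge 0: (4.5,30)→(6,7)  cross = 4.5·7 − 6·30 = -148.5000; (r_i+r_j)·cross = 10.5·-148.5000 = -1559.2500
edge 1: (6,7)→(15.5,7)  cross = 6·7 − 15.5·7 = -66.5000; (r_i+r_j)·cross = 21.5·-66.5000 = -1429.7500
edge 2: (15.5,7)→(19.5,16.5)  cross = 15.5·16.5 − 19.5·7 = 119.2500; (r_i+r_j)·cross = 35·119.2500 = 4173.7500
edge 3: (19.5,16.5)→(11.5,24)  cross = 19.5·24 − 11.5·16.5 = 278.2500; (r_i+r_j)·cross = 31·278.2500 = 8625.7500
edge 4: (11.5,24)→(4.5,30)  cross = 11.5·30 − 4.5·24 = 237.0000; (r_i+r_j)·cross = 16·237.0000 = 3792.0000
Σcross = 419.5000 → A = |Σcross|/2 = 209.7500 mm²
Σ(r_i+r_j)·cross = 13602.5000 → first moment M = |Σ|/6 = 2267.0833
R_c = M/A = 2267.0833/209.7500 = 10.8085 mm
θ = 101° = 1.762783 rad
V = θ·R_c·A = 1.762783·10.8085·209.7500 = 3996.375 mm³

Volume = 3996.375 mm³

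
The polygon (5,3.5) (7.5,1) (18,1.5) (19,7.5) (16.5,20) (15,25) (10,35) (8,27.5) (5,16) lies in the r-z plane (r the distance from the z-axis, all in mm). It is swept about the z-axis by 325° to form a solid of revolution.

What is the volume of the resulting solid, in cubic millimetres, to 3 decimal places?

Profile (r,z), 9 vertices: (5,3.5) (7.5,1) (18,1.5) (19,7.5) (16.5,20) (15,25) (10,35) (8,27.5) (5,16)
edge 0: (5,3.5)→(7.5,1)  cross = 5·1 − 7.5·3.5 = -21.2500; (r_i+r_j)·cross = 12.5·-21.2500 = -265.6250
edge 1: (7.5,1)→(18,1.5)  cross = 7.5·1.5 − 18·1 = -6.7500; (r_i+r_j)·cross = 25.5·-6.7500 = -172.1250
edge 2: (18,1.5)→(19,7.5)  cross = 18·7.5 − 19·1.5 = 106.5000; (r_i+r_j)·cross = 37·106.5000 = 3940.5000
edge 3: (19,7.5)→(16.5,20)  cross = 19·20 − 16.5·7.5 = 256.2500; (r_i+r_j)·cross = 35.5·256.2500 = 9096.8750
edge 4: (16.5,20)→(15,25)  cross = 16.5·25 − 15·20 = 112.5000; (r_i+r_j)·cross = 31.5·112.5000 = 3543.7500
edge 5: (15,25)→(10,35)  cross = 15·35 − 10·25 = 275.0000; (r_i+r_j)·cross = 25·275.0000 = 6875.0000
edge 6: (10,35)→(8,27.5)  cross = 10·27.5 − 8·35 = -5.0000; (r_i+r_j)·cross = 18·-5.0000 = -90.0000
edge 7: (8,27.5)→(5,16)  cross = 8·16 − 5·27.5 = -9.5000; (r_i+r_j)·cross = 13·-9.5000 = -123.5000
edge 8: (5,16)→(5,3.5)  cross = 5·3.5 − 5·16 = -62.5000; (r_i+r_j)·cross = 10·-62.5000 = -625.0000
Σcross = 645.2500 → A = |Σcross|/2 = 322.6250 mm²
Σ(r_i+r_j)·cross = 22179.8750 → first moment M = |Σ|/6 = 3696.6458
R_c = M/A = 3696.6458/322.6250 = 11.4580 mm
θ = 325° = 5.672320 rad
V = θ·R_c·A = 5.672320·11.4580·322.6250 = 20968.558 mm³

Volume = 20968.558 mm³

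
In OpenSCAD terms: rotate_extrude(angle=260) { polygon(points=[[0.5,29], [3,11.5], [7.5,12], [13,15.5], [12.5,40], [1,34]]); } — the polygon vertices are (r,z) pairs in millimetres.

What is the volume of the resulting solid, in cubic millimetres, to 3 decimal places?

Profile (r,z), 6 vertices: (0.5,29) (3,11.5) (7.5,12) (13,15.5) (12.5,40) (1,34)
edge 0: (0.5,29)→(3,11.5)  cross = 0.5·11.5 − 3·29 = -81.2500; (r_i+r_j)·cross = 3.5·-81.2500 = -284.3750
edge 1: (3,11.5)→(7.5,12)  cross = 3·12 − 7.5·11.5 = -50.2500; (r_i+r_j)·cross = 10.5·-50.2500 = -527.6250
edge 2: (7.5,12)→(13,15.5)  cross = 7.5·15.5 − 13·12 = -39.7500; (r_i+r_j)·cross = 20.5·-39.7500 = -814.8750
edge 3: (13,15.5)→(12.5,40)  cross = 13·40 − 12.5·15.5 = 326.2500; (r_i+r_j)·cross = 25.5·326.2500 = 8319.3750
edge 4: (12.5,40)→(1,34)  cross = 12.5·34 − 1·40 = 385.0000; (r_i+r_j)·cross = 13.5·385.0000 = 5197.5000
edge 5: (1,34)→(0.5,29)  cross = 1·29 − 0.5·34 = 12.0000; (r_i+r_j)·cross = 1.5·12.0000 = 18.0000
Σcross = 552.0000 → A = |Σcross|/2 = 276.0000 mm²
Σ(r_i+r_j)·cross = 11908.0000 → first moment M = |Σ|/6 = 1984.6667
R_c = M/A = 1984.6667/276.0000 = 7.1908 mm
θ = 260° = 4.537856 rad
V = θ·R_c·A = 4.537856·7.1908·276.0000 = 9006.132 mm³

Volume = 9006.132 mm³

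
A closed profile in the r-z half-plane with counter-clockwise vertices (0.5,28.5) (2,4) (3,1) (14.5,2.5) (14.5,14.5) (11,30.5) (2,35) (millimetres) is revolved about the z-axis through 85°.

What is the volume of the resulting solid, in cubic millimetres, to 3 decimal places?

Profile (r,z), 7 vertices: (0.5,28.5) (2,4) (3,1) (14.5,2.5) (14.5,14.5) (11,30.5) (2,35)
edge 0: (0.5,28.5)→(2,4)  cross = 0.5·4 − 2·28.5 = -55.0000; (r_i+r_j)·cross = 2.5·-55.0000 = -137.5000
edge 1: (2,4)→(3,1)  cross = 2·1 − 3·4 = -10.0000; (r_i+r_j)·cross = 5·-10.0000 = -50.0000
edge 2: (3,1)→(14.5,2.5)  cross = 3·2.5 − 14.5·1 = -7.0000; (r_i+r_j)·cross = 17.5·-7.0000 = -122.5000
edge 3: (14.5,2.5)→(14.5,14.5)  cross = 14.5·14.5 − 14.5·2.5 = 174.0000; (r_i+r_j)·cross = 29·174.0000 = 5046.0000
edge 4: (14.5,14.5)→(11,30.5)  cross = 14.5·30.5 − 11·14.5 = 282.7500; (r_i+r_j)·cross = 25.5·282.7500 = 7210.1250
edge 5: (11,30.5)→(2,35)  cross = 11·35 − 2·30.5 = 324.0000; (r_i+r_j)·cross = 13·324.0000 = 4212.0000
edge 6: (2,35)→(0.5,28.5)  cross = 2·28.5 − 0.5·35 = 39.5000; (r_i+r_j)·cross = 2.5·39.5000 = 98.7500
Σcross = 748.2500 → A = |Σcross|/2 = 374.1250 mm²
Σ(r_i+r_j)·cross = 16256.8750 → first moment M = |Σ|/6 = 2709.4792
R_c = M/A = 2709.4792/374.1250 = 7.2422 mm
θ = 85° = 1.483530 rad
V = θ·R_c·A = 1.483530·7.2422·374.1250 = 4019.593 mm³

Volume = 4019.593 mm³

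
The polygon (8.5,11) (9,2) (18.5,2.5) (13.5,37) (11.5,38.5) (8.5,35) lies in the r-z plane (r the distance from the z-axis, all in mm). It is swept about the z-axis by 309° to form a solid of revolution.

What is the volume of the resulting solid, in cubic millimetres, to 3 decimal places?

Profile (r,z), 6 vertices: (8.5,11) (9,2) (18.5,2.5) (13.5,37) (11.5,38.5) (8.5,35)
edge 0: (8.5,11)→(9,2)  cross = 8.5·2 − 9·11 = -82.0000; (r_i+r_j)·cross = 17.5·-82.0000 = -1435.0000
edge 1: (9,2)→(18.5,2.5)  cross = 9·2.5 − 18.5·2 = -14.5000; (r_i+r_j)·cross = 27.5·-14.5000 = -398.7500
edge 2: (18.5,2.5)→(13.5,37)  cross = 18.5·37 − 13.5·2.5 = 650.7500; (r_i+r_j)·cross = 32·650.7500 = 20824.0000
edge 3: (13.5,37)→(11.5,38.5)  cross = 13.5·38.5 − 11.5·37 = 94.2500; (r_i+r_j)·cross = 25·94.2500 = 2356.2500
edge 4: (11.5,38.5)→(8.5,35)  cross = 11.5·35 − 8.5·38.5 = 75.2500; (r_i+r_j)·cross = 20·75.2500 = 1505.0000
edge 5: (8.5,35)→(8.5,11)  cross = 8.5·11 − 8.5·35 = -204.0000; (r_i+r_j)·cross = 17·-204.0000 = -3468.0000
Σcross = 519.7500 → A = |Σcross|/2 = 259.8750 mm²
Σ(r_i+r_j)·cross = 19383.5000 → first moment M = |Σ|/6 = 3230.5833
R_c = M/A = 3230.5833/259.8750 = 12.4313 mm
θ = 309° = 5.393067 rad
V = θ·R_c·A = 5.393067·12.4313·259.8750 = 17422.754 mm³

Volume = 17422.754 mm³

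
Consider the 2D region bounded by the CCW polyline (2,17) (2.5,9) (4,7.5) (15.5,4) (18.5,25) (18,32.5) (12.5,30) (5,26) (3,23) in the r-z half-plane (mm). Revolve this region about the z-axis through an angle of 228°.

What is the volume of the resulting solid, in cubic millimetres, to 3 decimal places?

Volume = 14236.293 mm³

Profile (r,z), 9 vertices: (2,17) (2.5,9) (4,7.5) (15.5,4) (18.5,25) (18,32.5) (12.5,30) (5,26) (3,23)
edge 0: (2,17)→(2.5,9)  cross = 2·9 − 2.5·17 = -24.5000; (r_i+r_j)·cross = 4.5·-24.5000 = -110.2500
edge 1: (2.5,9)→(4,7.5)  cross = 2.5·7.5 − 4·9 = -17.2500; (r_i+r_j)·cross = 6.5·-17.2500 = -112.1250
edge 2: (4,7.5)→(15.5,4)  cross = 4·4 − 15.5·7.5 = -100.2500; (r_i+r_j)·cross = 19.5·-100.2500 = -1954.8750
edge 3: (15.5,4)→(18.5,25)  cross = 15.5·25 − 18.5·4 = 313.5000; (r_i+r_j)·cross = 34·313.5000 = 10659.0000
edge 4: (18.5,25)→(18,32.5)  cross = 18.5·32.5 − 18·25 = 151.2500; (r_i+r_j)·cross = 36.5·151.2500 = 5520.6250
edge 5: (18,32.5)→(12.5,30)  cross = 18·30 − 12.5·32.5 = 133.7500; (r_i+r_j)·cross = 30.5·133.7500 = 4079.3750
edge 6: (12.5,30)→(5,26)  cross = 12.5·26 − 5·30 = 175.0000; (r_i+r_j)·cross = 17.5·175.0000 = 3062.5000
edge 7: (5,26)→(3,23)  cross = 5·23 − 3·26 = 37.0000; (r_i+r_j)·cross = 8·37.0000 = 296.0000
edge 8: (3,23)→(2,17)  cross = 3·17 − 2·23 = 5.0000; (r_i+r_j)·cross = 5·5.0000 = 25.0000
Σcross = 673.5000 → A = |Σcross|/2 = 336.7500 mm²
Σ(r_i+r_j)·cross = 21465.2500 → first moment M = |Σ|/6 = 3577.5417
R_c = M/A = 3577.5417/336.7500 = 10.6237 mm
θ = 228° = 3.979351 rad
V = θ·R_c·A = 3.979351·10.6237·336.7500 = 14236.293 mm³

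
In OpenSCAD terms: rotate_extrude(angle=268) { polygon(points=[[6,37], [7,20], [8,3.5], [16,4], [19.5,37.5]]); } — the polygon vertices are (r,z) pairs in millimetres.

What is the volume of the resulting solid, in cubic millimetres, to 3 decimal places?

Volume = 20874.240 mm³

Profile (r,z), 5 vertices: (6,37) (7,20) (8,3.5) (16,4) (19.5,37.5)
edge 0: (6,37)→(7,20)  cross = 6·20 − 7·37 = -139.0000; (r_i+r_j)·cross = 13·-139.0000 = -1807.0000
edge 1: (7,20)→(8,3.5)  cross = 7·3.5 − 8·20 = -135.5000; (r_i+r_j)·cross = 15·-135.5000 = -2032.5000
edge 2: (8,3.5)→(16,4)  cross = 8·4 − 16·3.5 = -24.0000; (r_i+r_j)·cross = 24·-24.0000 = -576.0000
edge 3: (16,4)→(19.5,37.5)  cross = 16·37.5 − 19.5·4 = 522.0000; (r_i+r_j)·cross = 35.5·522.0000 = 18531.0000
edge 4: (19.5,37.5)→(6,37)  cross = 19.5·37 − 6·37.5 = 496.5000; (r_i+r_j)·cross = 25.5·496.5000 = 12660.7500
Σcross = 720.0000 → A = |Σcross|/2 = 360.0000 mm²
Σ(r_i+r_j)·cross = 26776.2500 → first moment M = |Σ|/6 = 4462.7083
R_c = M/A = 4462.7083/360.0000 = 12.3964 mm
θ = 268° = 4.677482 rad
V = θ·R_c·A = 4.677482·12.3964·360.0000 = 20874.240 mm³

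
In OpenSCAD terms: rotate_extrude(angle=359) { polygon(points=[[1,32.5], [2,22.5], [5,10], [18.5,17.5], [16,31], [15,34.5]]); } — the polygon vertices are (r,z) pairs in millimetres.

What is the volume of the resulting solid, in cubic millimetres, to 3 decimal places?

Profile (r,z), 6 vertices: (1,32.5) (2,22.5) (5,10) (18.5,17.5) (16,31) (15,34.5)
edge 0: (1,32.5)→(2,22.5)  cross = 1·22.5 − 2·32.5 = -42.5000; (r_i+r_j)·cross = 3·-42.5000 = -127.5000
edge 1: (2,22.5)→(5,10)  cross = 2·10 − 5·22.5 = -92.5000; (r_i+r_j)·cross = 7·-92.5000 = -647.5000
edge 2: (5,10)→(18.5,17.5)  cross = 5·17.5 − 18.5·10 = -97.5000; (r_i+r_j)·cross = 23.5·-97.5000 = -2291.2500
edge 3: (18.5,17.5)→(16,31)  cross = 18.5·31 − 16·17.5 = 293.5000; (r_i+r_j)·cross = 34.5·293.5000 = 10125.7500
edge 4: (16,31)→(15,34.5)  cross = 16·34.5 − 15·31 = 87.0000; (r_i+r_j)·cross = 31·87.0000 = 2697.0000
edge 5: (15,34.5)→(1,32.5)  cross = 15·32.5 − 1·34.5 = 453.0000; (r_i+r_j)·cross = 16·453.0000 = 7248.0000
Σcross = 601.0000 → A = |Σcross|/2 = 300.5000 mm²
Σ(r_i+r_j)·cross = 17004.5000 → first moment M = |Σ|/6 = 2834.0833
R_c = M/A = 2834.0833/300.5000 = 9.4312 mm
θ = 359° = 6.265732 rad
V = θ·R_c·A = 6.265732·9.4312·300.5000 = 17757.607 mm³

Volume = 17757.607 mm³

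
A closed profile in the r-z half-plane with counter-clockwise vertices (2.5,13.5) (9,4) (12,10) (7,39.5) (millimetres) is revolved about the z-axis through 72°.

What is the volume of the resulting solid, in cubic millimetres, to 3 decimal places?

Volume = 1515.373 mm³

Profile (r,z), 4 vertices: (2.5,13.5) (9,4) (12,10) (7,39.5)
edge 0: (2.5,13.5)→(9,4)  cross = 2.5·4 − 9·13.5 = -111.5000; (r_i+r_j)·cross = 11.5·-111.5000 = -1282.2500
edge 1: (9,4)→(12,10)  cross = 9·10 − 12·4 = 42.0000; (r_i+r_j)·cross = 21·42.0000 = 882.0000
edge 2: (12,10)→(7,39.5)  cross = 12·39.5 − 7·10 = 404.0000; (r_i+r_j)·cross = 19·404.0000 = 7676.0000
edge 3: (7,39.5)→(2.5,13.5)  cross = 7·13.5 − 2.5·39.5 = -4.2500; (r_i+r_j)·cross = 9.5·-4.2500 = -40.3750
Σcross = 330.2500 → A = |Σcross|/2 = 165.1250 mm²
Σ(r_i+r_j)·cross = 7235.3750 → first moment M = |Σ|/6 = 1205.8958
R_c = M/A = 1205.8958/165.1250 = 7.3029 mm
θ = 72° = 1.256637 rad
V = θ·R_c·A = 1.256637·7.3029·165.1250 = 1515.373 mm³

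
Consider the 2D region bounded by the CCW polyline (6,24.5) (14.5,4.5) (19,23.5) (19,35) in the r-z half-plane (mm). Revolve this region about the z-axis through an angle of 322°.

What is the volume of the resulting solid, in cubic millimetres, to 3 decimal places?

Volume = 15466.365 mm³

Profile (r,z), 4 vertices: (6,24.5) (14.5,4.5) (19,23.5) (19,35)
edge 0: (6,24.5)→(14.5,4.5)  cross = 6·4.5 − 14.5·24.5 = -328.2500; (r_i+r_j)·cross = 20.5·-328.2500 = -6729.1250
edge 1: (14.5,4.5)→(19,23.5)  cross = 14.5·23.5 − 19·4.5 = 255.2500; (r_i+r_j)·cross = 33.5·255.2500 = 8550.8750
edge 2: (19,23.5)→(19,35)  cross = 19·35 − 19·23.5 = 218.5000; (r_i+r_j)·cross = 38·218.5000 = 8303.0000
edge 3: (19,35)→(6,24.5)  cross = 19·24.5 − 6·35 = 255.5000; (r_i+r_j)·cross = 25·255.5000 = 6387.5000
Σcross = 401.0000 → A = |Σcross|/2 = 200.5000 mm²
Σ(r_i+r_j)·cross = 16512.2500 → first moment M = |Σ|/6 = 2752.0417
R_c = M/A = 2752.0417/200.5000 = 13.7259 mm
θ = 322° = 5.619960 rad
V = θ·R_c·A = 5.619960·13.7259·200.5000 = 15466.365 mm³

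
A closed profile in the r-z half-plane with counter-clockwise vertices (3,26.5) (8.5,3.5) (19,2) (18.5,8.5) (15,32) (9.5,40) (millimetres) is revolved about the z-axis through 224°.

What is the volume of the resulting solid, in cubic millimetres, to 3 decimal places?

Volume = 16483.588 mm³

Profile (r,z), 6 vertices: (3,26.5) (8.5,3.5) (19,2) (18.5,8.5) (15,32) (9.5,40)
edge 0: (3,26.5)→(8.5,3.5)  cross = 3·3.5 − 8.5·26.5 = -214.7500; (r_i+r_j)·cross = 11.5·-214.7500 = -2469.6250
edge 1: (8.5,3.5)→(19,2)  cross = 8.5·2 − 19·3.5 = -49.5000; (r_i+r_j)·cross = 27.5·-49.5000 = -1361.2500
edge 2: (19,2)→(18.5,8.5)  cross = 19·8.5 − 18.5·2 = 124.5000; (r_i+r_j)·cross = 37.5·124.5000 = 4668.7500
edge 3: (18.5,8.5)→(15,32)  cross = 18.5·32 − 15·8.5 = 464.5000; (r_i+r_j)·cross = 33.5·464.5000 = 15560.7500
edge 4: (15,32)→(9.5,40)  cross = 15·40 − 9.5·32 = 296.0000; (r_i+r_j)·cross = 24.5·296.0000 = 7252.0000
edge 5: (9.5,40)→(3,26.5)  cross = 9.5·26.5 − 3·40 = 131.7500; (r_i+r_j)·cross = 12.5·131.7500 = 1646.8750
Σcross = 752.5000 → A = |Σcross|/2 = 376.2500 mm²
Σ(r_i+r_j)·cross = 25297.5000 → first moment M = |Σ|/6 = 4216.2500
R_c = M/A = 4216.2500/376.2500 = 11.2060 mm
θ = 224° = 3.909538 rad
V = θ·R_c·A = 3.909538·11.2060·376.2500 = 16483.588 mm³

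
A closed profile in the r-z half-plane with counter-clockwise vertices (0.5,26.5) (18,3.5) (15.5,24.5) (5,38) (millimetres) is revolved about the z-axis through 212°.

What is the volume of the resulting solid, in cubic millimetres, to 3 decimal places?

Volume = 8850.326 mm³

Profile (r,z), 4 vertices: (0.5,26.5) (18,3.5) (15.5,24.5) (5,38)
edge 0: (0.5,26.5)→(18,3.5)  cross = 0.5·3.5 − 18·26.5 = -475.2500; (r_i+r_j)·cross = 18.5·-475.2500 = -8792.1250
edge 1: (18,3.5)→(15.5,24.5)  cross = 18·24.5 − 15.5·3.5 = 386.7500; (r_i+r_j)·cross = 33.5·386.7500 = 12956.1250
edge 2: (15.5,24.5)→(5,38)  cross = 15.5·38 − 5·24.5 = 466.5000; (r_i+r_j)·cross = 20.5·466.5000 = 9563.2500
edge 3: (5,38)→(0.5,26.5)  cross = 5·26.5 − 0.5·38 = 113.5000; (r_i+r_j)·cross = 5.5·113.5000 = 624.2500
Σcross = 491.5000 → A = |Σcross|/2 = 245.7500 mm²
Σ(r_i+r_j)·cross = 14351.5000 → first moment M = |Σ|/6 = 2391.9167
R_c = M/A = 2391.9167/245.7500 = 9.7331 mm
θ = 212° = 3.700098 rad
V = θ·R_c·A = 3.700098·9.7331·245.7500 = 8850.326 mm³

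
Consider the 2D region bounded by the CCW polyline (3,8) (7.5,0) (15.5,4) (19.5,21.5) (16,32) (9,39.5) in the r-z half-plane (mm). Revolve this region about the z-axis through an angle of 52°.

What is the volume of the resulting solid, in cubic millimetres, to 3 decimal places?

Profile (r,z), 6 vertices: (3,8) (7.5,0) (15.5,4) (19.5,21.5) (16,32) (9,39.5)
edge 0: (3,8)→(7.5,0)  cross = 3·0 − 7.5·8 = -60.0000; (r_i+r_j)·cross = 10.5·-60.0000 = -630.0000
edge 1: (7.5,0)→(15.5,4)  cross = 7.5·4 − 15.5·0 = 30.0000; (r_i+r_j)·cross = 23·30.0000 = 690.0000
edge 2: (15.5,4)→(19.5,21.5)  cross = 15.5·21.5 − 19.5·4 = 255.2500; (r_i+r_j)·cross = 35·255.2500 = 8933.7500
edge 3: (19.5,21.5)→(16,32)  cross = 19.5·32 − 16·21.5 = 280.0000; (r_i+r_j)·cross = 35.5·280.0000 = 9940.0000
edge 4: (16,32)→(9,39.5)  cross = 16·39.5 − 9·32 = 344.0000; (r_i+r_j)·cross = 25·344.0000 = 8600.0000
edge 5: (9,39.5)→(3,8)  cross = 9·8 − 3·39.5 = -46.5000; (r_i+r_j)·cross = 12·-46.5000 = -558.0000
Σcross = 802.7500 → A = |Σcross|/2 = 401.3750 mm²
Σ(r_i+r_j)·cross = 26975.7500 → first moment M = |Σ|/6 = 4495.9583
R_c = M/A = 4495.9583/401.3750 = 11.2014 mm
θ = 52° = 0.907571 rad
V = θ·R_c·A = 0.907571·11.2014·401.3750 = 4080.402 mm³

Volume = 4080.402 mm³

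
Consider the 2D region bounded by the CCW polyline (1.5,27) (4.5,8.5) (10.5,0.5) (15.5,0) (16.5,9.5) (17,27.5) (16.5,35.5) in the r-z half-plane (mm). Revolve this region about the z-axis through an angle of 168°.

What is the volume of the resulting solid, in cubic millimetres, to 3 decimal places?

Volume = 11934.108 mm³

Profile (r,z), 7 vertices: (1.5,27) (4.5,8.5) (10.5,0.5) (15.5,0) (16.5,9.5) (17,27.5) (16.5,35.5)
edge 0: (1.5,27)→(4.5,8.5)  cross = 1.5·8.5 − 4.5·27 = -108.7500; (r_i+r_j)·cross = 6·-108.7500 = -652.5000
edge 1: (4.5,8.5)→(10.5,0.5)  cross = 4.5·0.5 − 10.5·8.5 = -87.0000; (r_i+r_j)·cross = 15·-87.0000 = -1305.0000
edge 2: (10.5,0.5)→(15.5,0)  cross = 10.5·0 − 15.5·0.5 = -7.7500; (r_i+r_j)·cross = 26·-7.7500 = -201.5000
edge 3: (15.5,0)→(16.5,9.5)  cross = 15.5·9.5 − 16.5·0 = 147.2500; (r_i+r_j)·cross = 32·147.2500 = 4712.0000
edge 4: (16.5,9.5)→(17,27.5)  cross = 16.5·27.5 − 17·9.5 = 292.2500; (r_i+r_j)·cross = 33.5·292.2500 = 9790.3750
edge 5: (17,27.5)→(16.5,35.5)  cross = 17·35.5 − 16.5·27.5 = 149.7500; (r_i+r_j)·cross = 33.5·149.7500 = 5016.6250
edge 6: (16.5,35.5)→(1.5,27)  cross = 16.5·27 − 1.5·35.5 = 392.2500; (r_i+r_j)·cross = 18·392.2500 = 7060.5000
Σcross = 778.0000 → A = |Σcross|/2 = 389.0000 mm²
Σ(r_i+r_j)·cross = 24420.5000 → first moment M = |Σ|/6 = 4070.0833
R_c = M/A = 4070.0833/389.0000 = 10.4629 mm
θ = 168° = 2.932153 rad
V = θ·R_c·A = 2.932153·10.4629·389.0000 = 11934.108 mm³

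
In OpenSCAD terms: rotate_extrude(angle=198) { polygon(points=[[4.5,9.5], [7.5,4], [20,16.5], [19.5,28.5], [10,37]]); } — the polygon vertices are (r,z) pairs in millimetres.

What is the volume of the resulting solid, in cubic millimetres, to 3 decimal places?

Volume = 12792.042 mm³

Profile (r,z), 5 vertices: (4.5,9.5) (7.5,4) (20,16.5) (19.5,28.5) (10,37)
edge 0: (4.5,9.5)→(7.5,4)  cross = 4.5·4 − 7.5·9.5 = -53.2500; (r_i+r_j)·cross = 12·-53.2500 = -639.0000
edge 1: (7.5,4)→(20,16.5)  cross = 7.5·16.5 − 20·4 = 43.7500; (r_i+r_j)·cross = 27.5·43.7500 = 1203.1250
edge 2: (20,16.5)→(19.5,28.5)  cross = 20·28.5 − 19.5·16.5 = 248.2500; (r_i+r_j)·cross = 39.5·248.2500 = 9805.8750
edge 3: (19.5,28.5)→(10,37)  cross = 19.5·37 − 10·28.5 = 436.5000; (r_i+r_j)·cross = 29.5·436.5000 = 12876.7500
edge 4: (10,37)→(4.5,9.5)  cross = 10·9.5 − 4.5·37 = -71.5000; (r_i+r_j)·cross = 14.5·-71.5000 = -1036.7500
Σcross = 603.7500 → A = |Σcross|/2 = 301.8750 mm²
Σ(r_i+r_j)·cross = 22210.0000 → first moment M = |Σ|/6 = 3701.6667
R_c = M/A = 3701.6667/301.8750 = 12.2622 mm
θ = 198° = 3.455752 rad
V = θ·R_c·A = 3.455752·12.2622·301.8750 = 12792.042 mm³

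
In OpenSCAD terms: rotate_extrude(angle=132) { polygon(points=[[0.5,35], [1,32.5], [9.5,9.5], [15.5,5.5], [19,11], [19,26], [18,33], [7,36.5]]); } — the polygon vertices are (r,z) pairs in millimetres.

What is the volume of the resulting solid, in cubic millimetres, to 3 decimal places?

Volume = 9904.713 mm³

Profile (r,z), 8 vertices: (0.5,35) (1,32.5) (9.5,9.5) (15.5,5.5) (19,11) (19,26) (18,33) (7,36.5)
edge 0: (0.5,35)→(1,32.5)  cross = 0.5·32.5 − 1·35 = -18.7500; (r_i+r_j)·cross = 1.5·-18.7500 = -28.1250
edge 1: (1,32.5)→(9.5,9.5)  cross = 1·9.5 − 9.5·32.5 = -299.2500; (r_i+r_j)·cross = 10.5·-299.2500 = -3142.1250
edge 2: (9.5,9.5)→(15.5,5.5)  cross = 9.5·5.5 − 15.5·9.5 = -95.0000; (r_i+r_j)·cross = 25·-95.0000 = -2375.0000
edge 3: (15.5,5.5)→(19,11)  cross = 15.5·11 − 19·5.5 = 66.0000; (r_i+r_j)·cross = 34.5·66.0000 = 2277.0000
edge 4: (19,11)→(19,26)  cross = 19·26 − 19·11 = 285.0000; (r_i+r_j)·cross = 38·285.0000 = 10830.0000
edge 5: (19,26)→(18,33)  cross = 19·33 − 18·26 = 159.0000; (r_i+r_j)·cross = 37·159.0000 = 5883.0000
edge 6: (18,33)→(7,36.5)  cross = 18·36.5 − 7·33 = 426.0000; (r_i+r_j)·cross = 25·426.0000 = 10650.0000
edge 7: (7,36.5)→(0.5,35)  cross = 7·35 − 0.5·36.5 = 226.7500; (r_i+r_j)·cross = 7.5·226.7500 = 1700.6250
Σcross = 749.7500 → A = |Σcross|/2 = 374.8750 mm²
Σ(r_i+r_j)·cross = 25795.3750 → first moment M = |Σ|/6 = 4299.2292
R_c = M/A = 4299.2292/374.8750 = 11.4684 mm
θ = 132° = 2.303835 rad
V = θ·R_c·A = 2.303835·11.4684·374.8750 = 9904.713 mm³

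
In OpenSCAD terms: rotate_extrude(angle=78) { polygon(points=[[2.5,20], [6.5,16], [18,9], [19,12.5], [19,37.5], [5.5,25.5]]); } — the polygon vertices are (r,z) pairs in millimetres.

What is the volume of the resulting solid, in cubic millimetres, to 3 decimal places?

Profile (r,z), 6 vertices: (2.5,20) (6.5,16) (18,9) (19,12.5) (19,37.5) (5.5,25.5)
edge 0: (2.5,20)→(6.5,16)  cross = 2.5·16 − 6.5·20 = -90.0000; (r_i+r_j)·cross = 9·-90.0000 = -810.0000
edge 1: (6.5,16)→(18,9)  cross = 6.5·9 − 18·16 = -229.5000; (r_i+r_j)·cross = 24.5·-229.5000 = -5622.7500
edge 2: (18,9)→(19,12.5)  cross = 18·12.5 − 19·9 = 54.0000; (r_i+r_j)·cross = 37·54.0000 = 1998.0000
edge 3: (19,12.5)→(19,37.5)  cross = 19·37.5 − 19·12.5 = 475.0000; (r_i+r_j)·cross = 38·475.0000 = 18050.0000
edge 4: (19,37.5)→(5.5,25.5)  cross = 19·25.5 − 5.5·37.5 = 278.2500; (r_i+r_j)·cross = 24.5·278.2500 = 6817.1250
edge 5: (5.5,25.5)→(2.5,20)  cross = 5.5·20 − 2.5·25.5 = 46.2500; (r_i+r_j)·cross = 8·46.2500 = 370.0000
Σcross = 534.0000 → A = |Σcross|/2 = 267.0000 mm²
Σ(r_i+r_j)·cross = 20802.3750 → first moment M = |Σ|/6 = 3467.0625
R_c = M/A = 3467.0625/267.0000 = 12.9853 mm
θ = 78° = 1.361357 rad
V = θ·R_c·A = 1.361357·12.9853·267.0000 = 4719.909 mm³

Volume = 4719.909 mm³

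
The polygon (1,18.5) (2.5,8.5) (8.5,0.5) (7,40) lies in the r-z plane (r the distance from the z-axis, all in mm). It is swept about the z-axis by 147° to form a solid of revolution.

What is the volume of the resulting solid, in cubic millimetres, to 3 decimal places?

Volume = 2145.992 mm³

Profile (r,z), 4 vertices: (1,18.5) (2.5,8.5) (8.5,0.5) (7,40)
edge 0: (1,18.5)→(2.5,8.5)  cross = 1·8.5 − 2.5·18.5 = -37.7500; (r_i+r_j)·cross = 3.5·-37.7500 = -132.1250
edge 1: (2.5,8.5)→(8.5,0.5)  cross = 2.5·0.5 − 8.5·8.5 = -71.0000; (r_i+r_j)·cross = 11·-71.0000 = -781.0000
edge 2: (8.5,0.5)→(7,40)  cross = 8.5·40 − 7·0.5 = 336.5000; (r_i+r_j)·cross = 15.5·336.5000 = 5215.7500
edge 3: (7,40)→(1,18.5)  cross = 7·18.5 − 1·40 = 89.5000; (r_i+r_j)·cross = 8·89.5000 = 716.0000
Σcross = 317.2500 → A = |Σcross|/2 = 158.6250 mm²
Σ(r_i+r_j)·cross = 5018.6250 → first moment M = |Σ|/6 = 836.4375
R_c = M/A = 836.4375/158.6250 = 5.2730 mm
θ = 147° = 2.565634 rad
V = θ·R_c·A = 2.565634·5.2730·158.6250 = 2145.992 mm³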